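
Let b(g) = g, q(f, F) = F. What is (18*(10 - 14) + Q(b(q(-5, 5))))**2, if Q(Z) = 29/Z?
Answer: 109561/25 ≈ 4382.4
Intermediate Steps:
(18*(10 - 14) + Q(b(q(-5, 5))))**2 = (18*(10 - 14) + 29/5)**2 = (18*(-4) + 29*(1/5))**2 = (-72 + 29/5)**2 = (-331/5)**2 = 109561/25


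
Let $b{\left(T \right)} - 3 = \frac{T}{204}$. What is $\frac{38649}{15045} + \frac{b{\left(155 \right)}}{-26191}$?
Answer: $\frac{238164563}{92716140} \approx 2.5687$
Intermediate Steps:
$b{\left(T \right)} = 3 + \frac{T}{204}$
$\frac{38649}{15045} + \frac{b{\left(155 \right)}}{-26191} = \frac{38649}{15045} + \frac{3 + \frac{1}{204} \cdot 155}{-26191} = 38649 \cdot \frac{1}{15045} + \left(3 + \frac{155}{204}\right) \left(- \frac{1}{26191}\right) = \frac{12883}{5015} + \frac{767}{204} \left(- \frac{1}{26191}\right) = \frac{12883}{5015} - \frac{767}{5342964} = \frac{238164563}{92716140}$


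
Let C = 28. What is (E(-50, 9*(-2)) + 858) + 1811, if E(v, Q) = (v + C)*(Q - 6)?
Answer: 3197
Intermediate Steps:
E(v, Q) = (-6 + Q)*(28 + v) (E(v, Q) = (v + 28)*(Q - 6) = (28 + v)*(-6 + Q) = (-6 + Q)*(28 + v))
(E(-50, 9*(-2)) + 858) + 1811 = ((-168 - 6*(-50) + 28*(9*(-2)) + (9*(-2))*(-50)) + 858) + 1811 = ((-168 + 300 + 28*(-18) - 18*(-50)) + 858) + 1811 = ((-168 + 300 - 504 + 900) + 858) + 1811 = (528 + 858) + 1811 = 1386 + 1811 = 3197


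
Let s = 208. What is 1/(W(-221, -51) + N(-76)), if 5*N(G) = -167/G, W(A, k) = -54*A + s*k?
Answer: 380/504047 ≈ 0.00075390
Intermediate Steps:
W(A, k) = -54*A + 208*k
N(G) = -167/(5*G) (N(G) = (-167/G)/5 = -167/(5*G))
1/(W(-221, -51) + N(-76)) = 1/((-54*(-221) + 208*(-51)) - 167/5/(-76)) = 1/((11934 - 10608) - 167/5*(-1/76)) = 1/(1326 + 167/380) = 1/(504047/380) = 380/504047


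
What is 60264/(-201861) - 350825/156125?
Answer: -356562677/140069105 ≈ -2.5456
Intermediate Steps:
60264/(-201861) - 350825/156125 = 60264*(-1/201861) - 350825*1/156125 = -6696/22429 - 14033/6245 = -356562677/140069105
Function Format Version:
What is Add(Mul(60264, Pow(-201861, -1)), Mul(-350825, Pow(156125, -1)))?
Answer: Rational(-356562677, 140069105) ≈ -2.5456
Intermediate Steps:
Add(Mul(60264, Pow(-201861, -1)), Mul(-350825, Pow(156125, -1))) = Add(Mul(60264, Rational(-1, 201861)), Mul(-350825, Rational(1, 156125))) = Add(Rational(-6696, 22429), Rational(-14033, 6245)) = Rational(-356562677, 140069105)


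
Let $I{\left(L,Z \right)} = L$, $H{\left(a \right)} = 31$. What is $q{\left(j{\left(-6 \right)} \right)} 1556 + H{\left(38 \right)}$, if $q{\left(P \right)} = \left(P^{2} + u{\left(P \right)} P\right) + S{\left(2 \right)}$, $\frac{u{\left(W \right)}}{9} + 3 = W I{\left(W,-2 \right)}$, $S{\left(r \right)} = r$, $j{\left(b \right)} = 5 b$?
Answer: $-375444097$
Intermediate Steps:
$u{\left(W \right)} = -27 + 9 W^{2}$ ($u{\left(W \right)} = -27 + 9 W W = -27 + 9 W^{2}$)
$q{\left(P \right)} = 2 + P^{2} + P \left(-27 + 9 P^{2}\right)$ ($q{\left(P \right)} = \left(P^{2} + \left(-27 + 9 P^{2}\right) P\right) + 2 = \left(P^{2} + P \left(-27 + 9 P^{2}\right)\right) + 2 = 2 + P^{2} + P \left(-27 + 9 P^{2}\right)$)
$q{\left(j{\left(-6 \right)} \right)} 1556 + H{\left(38 \right)} = \left(2 + \left(5 \left(-6\right)\right)^{2} + 9 \cdot 5 \left(-6\right) \left(-3 + \left(5 \left(-6\right)\right)^{2}\right)\right) 1556 + 31 = \left(2 + \left(-30\right)^{2} + 9 \left(-30\right) \left(-3 + \left(-30\right)^{2}\right)\right) 1556 + 31 = \left(2 + 900 + 9 \left(-30\right) \left(-3 + 900\right)\right) 1556 + 31 = \left(2 + 900 + 9 \left(-30\right) 897\right) 1556 + 31 = \left(2 + 900 - 242190\right) 1556 + 31 = \left(-241288\right) 1556 + 31 = -375444128 + 31 = -375444097$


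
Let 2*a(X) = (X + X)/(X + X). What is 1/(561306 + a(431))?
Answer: 2/1122613 ≈ 1.7816e-6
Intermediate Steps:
a(X) = ½ (a(X) = ((X + X)/(X + X))/2 = ((2*X)/((2*X)))/2 = ((2*X)*(1/(2*X)))/2 = (½)*1 = ½)
1/(561306 + a(431)) = 1/(561306 + ½) = 1/(1122613/2) = 2/1122613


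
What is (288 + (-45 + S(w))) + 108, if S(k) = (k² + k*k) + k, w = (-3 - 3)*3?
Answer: 981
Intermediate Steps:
w = -18 (w = -6*3 = -18)
S(k) = k + 2*k² (S(k) = (k² + k²) + k = 2*k² + k = k + 2*k²)
(288 + (-45 + S(w))) + 108 = (288 + (-45 - 18*(1 + 2*(-18)))) + 108 = (288 + (-45 - 18*(1 - 36))) + 108 = (288 + (-45 - 18*(-35))) + 108 = (288 + (-45 + 630)) + 108 = (288 + 585) + 108 = 873 + 108 = 981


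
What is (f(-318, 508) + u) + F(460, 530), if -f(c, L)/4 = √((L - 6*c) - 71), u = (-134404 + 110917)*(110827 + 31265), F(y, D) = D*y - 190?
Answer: -3337071194 - 4*√2345 ≈ -3.3371e+9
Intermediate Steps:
F(y, D) = -190 + D*y
u = -3337314804 (u = -23487*142092 = -3337314804)
f(c, L) = -4*√(-71 + L - 6*c) (f(c, L) = -4*√((L - 6*c) - 71) = -4*√(-71 + L - 6*c))
(f(-318, 508) + u) + F(460, 530) = (-4*√(-71 + 508 - 6*(-318)) - 3337314804) + (-190 + 530*460) = (-4*√(-71 + 508 + 1908) - 3337314804) + (-190 + 243800) = (-4*√2345 - 3337314804) + 243610 = (-3337314804 - 4*√2345) + 243610 = -3337071194 - 4*√2345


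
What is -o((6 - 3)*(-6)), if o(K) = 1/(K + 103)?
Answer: -1/85 ≈ -0.011765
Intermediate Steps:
o(K) = 1/(103 + K)
-o((6 - 3)*(-6)) = -1/(103 + (6 - 3)*(-6)) = -1/(103 + 3*(-6)) = -1/(103 - 18) = -1/85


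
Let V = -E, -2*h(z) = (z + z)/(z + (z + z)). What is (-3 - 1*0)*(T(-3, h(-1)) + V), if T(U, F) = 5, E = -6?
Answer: -33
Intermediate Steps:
h(z) = -1/3 (h(z) = -(z + z)/(2*(z + (z + z))) = -2*z/(2*(z + 2*z)) = -2*z/(2*(3*z)) = -2*z*1/(3*z)/2 = -1/2*2/3 = -1/3)
V = 6 (V = -1*(-6) = 6)
(-3 - 1*0)*(T(-3, h(-1)) + V) = (-3 - 1*0)*(5 + 6) = (-3 + 0)*11 = -3*11 = -33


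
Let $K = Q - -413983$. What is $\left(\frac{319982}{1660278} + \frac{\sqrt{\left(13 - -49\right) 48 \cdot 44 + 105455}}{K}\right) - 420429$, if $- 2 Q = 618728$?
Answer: $- \frac{349014349640}{830139} + \frac{\sqrt{236399}}{104619} \approx -4.2043 \cdot 10^{5}$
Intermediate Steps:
$Q = -309364$ ($Q = \left(- \frac{1}{2}\right) 618728 = -309364$)
$K = 104619$ ($K = -309364 - -413983 = -309364 + 413983 = 104619$)
$\left(\frac{319982}{1660278} + \frac{\sqrt{\left(13 - -49\right) 48 \cdot 44 + 105455}}{K}\right) - 420429 = \left(\frac{319982}{1660278} + \frac{\sqrt{\left(13 - -49\right) 48 \cdot 44 + 105455}}{104619}\right) - 420429 = \left(319982 \cdot \frac{1}{1660278} + \sqrt{\left(13 + 49\right) 48 \cdot 44 + 105455} \cdot \frac{1}{104619}\right) - 420429 = \left(\frac{159991}{830139} + \sqrt{62 \cdot 48 \cdot 44 + 105455} \cdot \frac{1}{104619}\right) - 420429 = \left(\frac{159991}{830139} + \sqrt{2976 \cdot 44 + 105455} \cdot \frac{1}{104619}\right) - 420429 = \left(\frac{159991}{830139} + \sqrt{130944 + 105455} \cdot \frac{1}{104619}\right) - 420429 = \left(\frac{159991}{830139} + \sqrt{236399} \cdot \frac{1}{104619}\right) - 420429 = \left(\frac{159991}{830139} + \frac{\sqrt{236399}}{104619}\right) - 420429 = - \frac{349014349640}{830139} + \frac{\sqrt{236399}}{104619}$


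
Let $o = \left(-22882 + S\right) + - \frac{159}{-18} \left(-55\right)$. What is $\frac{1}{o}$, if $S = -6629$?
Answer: $- \frac{6}{179981} \approx -3.3337 \cdot 10^{-5}$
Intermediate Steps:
$o = - \frac{179981}{6}$ ($o = \left(-22882 - 6629\right) + - \frac{159}{-18} \left(-55\right) = -29511 + \left(-159\right) \left(- \frac{1}{18}\right) \left(-55\right) = -29511 + \frac{53}{6} \left(-55\right) = -29511 - \frac{2915}{6} = - \frac{179981}{6} \approx -29997.0$)
$\frac{1}{o} = \frac{1}{- \frac{179981}{6}} = - \frac{6}{179981}$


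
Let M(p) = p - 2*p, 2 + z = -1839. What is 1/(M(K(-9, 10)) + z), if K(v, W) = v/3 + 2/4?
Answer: -2/3677 ≈ -0.00054392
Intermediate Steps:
K(v, W) = 1/2 + v/3 (K(v, W) = v*(1/3) + 2*(1/4) = v/3 + 1/2 = 1/2 + v/3)
z = -1841 (z = -2 - 1839 = -1841)
M(p) = -p
1/(M(K(-9, 10)) + z) = 1/(-(1/2 + (1/3)*(-9)) - 1841) = 1/(-(1/2 - 3) - 1841) = 1/(-1*(-5/2) - 1841) = 1/(5/2 - 1841) = 1/(-3677/2) = -2/3677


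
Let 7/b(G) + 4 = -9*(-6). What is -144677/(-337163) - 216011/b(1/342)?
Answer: -3641544826911/2360141 ≈ -1.5429e+6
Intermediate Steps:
b(G) = 7/50 (b(G) = 7/(-4 - 9*(-6)) = 7/(-4 + 54) = 7/50)
-144677/(-337163) - 216011/b(1/342) = -144677/(-337163) - 216011/7/50 = -144677*(-1/337163) - 216011*50/7 = 144677/337163 - 10800550/7 = -3641544826911/2360141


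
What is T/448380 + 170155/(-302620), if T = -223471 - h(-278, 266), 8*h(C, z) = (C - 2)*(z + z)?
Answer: -3457152713/3392218890 ≈ -1.0191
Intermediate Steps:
h(C, z) = z*(-2 + C)/4 (h(C, z) = ((C - 2)*(z + z))/8 = ((-2 + C)*(2*z))/8 = (2*z*(-2 + C))/8 = z*(-2 + C)/4)
T = -204851 (T = -223471 - 266*(-2 - 278)/4 = -223471 - 266*(-280)/4 = -223471 - 1*(-18620) = -223471 + 18620 = -204851)
T/448380 + 170155/(-302620) = -204851/448380 + 170155/(-302620) = -204851*1/448380 + 170155*(-1/302620) = -204851/448380 - 34031/60524 = -3457152713/3392218890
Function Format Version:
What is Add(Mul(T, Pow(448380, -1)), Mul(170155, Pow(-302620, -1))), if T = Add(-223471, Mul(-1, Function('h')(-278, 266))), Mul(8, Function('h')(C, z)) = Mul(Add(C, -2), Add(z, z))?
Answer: Rational(-3457152713, 3392218890) ≈ -1.0191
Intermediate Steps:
Function('h')(C, z) = Mul(Rational(1, 4), z, Add(-2, C)) (Function('h')(C, z) = Mul(Rational(1, 8), Mul(Add(C, -2), Add(z, z))) = Mul(Rational(1, 8), Mul(Add(-2, C), Mul(2, z))) = Mul(Rational(1, 8), Mul(2, z, Add(-2, C))) = Mul(Rational(1, 4), z, Add(-2, C)))
T = -204851 (T = Add(-223471, Mul(-1, Mul(Rational(1, 4), 266, Add(-2, -278)))) = Add(-223471, Mul(-1, Mul(Rational(1, 4), 266, -280))) = Add(-223471, Mul(-1, -18620)) = Add(-223471, 18620) = -204851)
Add(Mul(T, Pow(448380, -1)), Mul(170155, Pow(-302620, -1))) = Add(Mul(-204851, Pow(448380, -1)), Mul(170155, Pow(-302620, -1))) = Add(Mul(-204851, Rational(1, 448380)), Mul(170155, Rational(-1, 302620))) = Add(Rational(-204851, 448380), Rational(-34031, 60524)) = Rational(-3457152713, 3392218890)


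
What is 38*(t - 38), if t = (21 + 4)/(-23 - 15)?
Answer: -1469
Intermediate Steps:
t = -25/38 (t = 25/(-38) = 25*(-1/38) = -25/38 ≈ -0.65790)
38*(t - 38) = 38*(-25/38 - 38) = 38*(-1469/38) = -1469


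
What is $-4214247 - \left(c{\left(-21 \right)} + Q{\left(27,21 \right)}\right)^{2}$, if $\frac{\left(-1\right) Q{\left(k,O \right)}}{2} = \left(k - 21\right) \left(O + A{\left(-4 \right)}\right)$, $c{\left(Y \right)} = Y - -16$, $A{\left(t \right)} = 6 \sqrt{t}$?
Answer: $-4259560 - 74016 i \approx -4.2596 \cdot 10^{6} - 74016.0 i$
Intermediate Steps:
$c{\left(Y \right)} = 16 + Y$ ($c{\left(Y \right)} = Y + 16 = 16 + Y$)
$Q{\left(k,O \right)} = - 2 \left(-21 + k\right) \left(O + 12 i\right)$ ($Q{\left(k,O \right)} = - 2 \left(k - 21\right) \left(O + 6 \sqrt{-4}\right) = - 2 \left(-21 + k\right) \left(O + 6 \cdot 2 i\right) = - 2 \left(-21 + k\right) \left(O + 12 i\right)$)
$-4214247 - \left(c{\left(-21 \right)} + Q{\left(27,21 \right)}\right)^{2} = -4214247 - \left(\left(16 - 21\right) + \left(42 \cdot 21 + 504 i - 24 i 27 - 42 \cdot 27\right)\right)^{2} = -4214247 - \left(-5 + \left(882 + 504 i - 648 i - 1134\right)\right)^{2} = -4214247 - \left(-5 - \left(252 + 144 i\right)\right)^{2} = -4214247 - \left(-257 - 144 i\right)^{2}$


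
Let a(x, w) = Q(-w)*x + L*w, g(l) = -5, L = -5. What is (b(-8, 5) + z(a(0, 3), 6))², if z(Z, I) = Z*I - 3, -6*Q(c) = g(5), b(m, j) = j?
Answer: 7744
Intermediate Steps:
Q(c) = ⅚ (Q(c) = -⅙*(-5) = ⅚)
a(x, w) = -5*w + 5*x/6 (a(x, w) = 5*x/6 - 5*w = -5*w + 5*x/6)
z(Z, I) = -3 + I*Z (z(Z, I) = I*Z - 3 = -3 + I*Z)
(b(-8, 5) + z(a(0, 3), 6))² = (5 + (-3 + 6*(-5*3 + (⅚)*0)))² = (5 + (-3 + 6*(-15 + 0)))² = (5 + (-3 + 6*(-15)))² = (5 + (-3 - 90))² = (5 - 93)² = (-88)² = 7744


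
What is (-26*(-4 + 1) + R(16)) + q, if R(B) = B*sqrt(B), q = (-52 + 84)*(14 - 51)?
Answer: -1042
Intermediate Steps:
q = -1184 (q = 32*(-37) = -1184)
R(B) = B**(3/2)
(-26*(-4 + 1) + R(16)) + q = (-26*(-4 + 1) + 16**(3/2)) - 1184 = (-26*(-3) + 64) - 1184 = (78 + 64) - 1184 = 142 - 1184 = -1042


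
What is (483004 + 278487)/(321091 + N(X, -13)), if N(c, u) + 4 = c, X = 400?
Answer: 761491/321487 ≈ 2.3687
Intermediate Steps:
N(c, u) = -4 + c
(483004 + 278487)/(321091 + N(X, -13)) = (483004 + 278487)/(321091 + (-4 + 400)) = 761491/(321091 + 396) = 761491/321487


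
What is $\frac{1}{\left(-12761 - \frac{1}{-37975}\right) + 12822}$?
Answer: $\frac{37975}{2316476} \approx 0.016393$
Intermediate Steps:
$\frac{1}{\left(-12761 - \frac{1}{-37975}\right) + 12822} = \frac{1}{\left(-12761 - - \frac{1}{37975}\right) + 12822} = \frac{1}{\left(-12761 + \frac{1}{37975}\right) + 12822} = \frac{1}{- \frac{484598974}{37975} + 12822} = \frac{1}{\frac{2316476}{37975}} = \frac{37975}{2316476}$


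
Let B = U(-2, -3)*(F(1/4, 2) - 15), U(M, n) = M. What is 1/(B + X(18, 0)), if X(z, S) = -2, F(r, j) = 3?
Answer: 1/22 ≈ 0.045455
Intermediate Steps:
B = 24 (B = -2*(3 - 15) = -2*(-12) = 24)
1/(B + X(18, 0)) = 1/(24 - 2) = 1/22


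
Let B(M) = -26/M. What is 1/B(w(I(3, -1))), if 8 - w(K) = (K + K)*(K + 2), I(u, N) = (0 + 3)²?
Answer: 95/13 ≈ 7.3077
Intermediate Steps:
I(u, N) = 9 (I(u, N) = 3² = 9)
w(K) = 8 - 2*K*(2 + K) (w(K) = 8 - (K + K)*(K + 2) = 8 - 2*K*(2 + K))
B(M) = -26/M
1/B(w(I(3, -1))) = 1/(-26/(8 - 4*9 - 2*9²)) = 1/(-26/(8 - 36 - 2*81)) = 1/(-26/(8 - 36 - 162)) = 1/(-26/(-190)) = 1/(-26*(-1/190)) = 1/(13/95) = 95/13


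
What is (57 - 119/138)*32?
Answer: 123952/69 ≈ 1796.4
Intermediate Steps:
(57 - 119/138)*32 = (7747/138)*32 = 123952/69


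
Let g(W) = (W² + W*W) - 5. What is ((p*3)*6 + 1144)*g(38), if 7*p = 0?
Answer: 3298152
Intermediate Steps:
p = 0 (p = (⅐)*0 = 0)
g(W) = -5 + 2*W² (g(W) = (W² + W²) - 5 = 2*W² - 5 = -5 + 2*W²)
((p*3)*6 + 1144)*g(38) = ((0*3)*6 + 1144)*(-5 + 2*38²) = (0*6 + 1144)*(-5 + 2*1444) = (0 + 1144)*(-5 + 2888) = 1144*2883 = 3298152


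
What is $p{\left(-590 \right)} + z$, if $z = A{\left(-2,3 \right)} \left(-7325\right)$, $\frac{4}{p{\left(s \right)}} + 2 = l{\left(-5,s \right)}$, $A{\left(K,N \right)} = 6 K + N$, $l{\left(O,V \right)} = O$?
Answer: $\frac{461471}{7} \approx 65924.0$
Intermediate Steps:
$A{\left(K,N \right)} = N + 6 K$
$p{\left(s \right)} = - \frac{4}{7}$ ($p{\left(s \right)} = \frac{4}{-2 - 5} = \frac{4}{-7} = 4 \left(- \frac{1}{7}\right) = - \frac{4}{7}$)
$z = 65925$ ($z = \left(3 + 6 \left(-2\right)\right) \left(-7325\right) = \left(3 - 12\right) \left(-7325\right) = \left(-9\right) \left(-7325\right) = 65925$)
$p{\left(-590 \right)} + z = - \frac{4}{7} + 65925 = \frac{461471}{7}$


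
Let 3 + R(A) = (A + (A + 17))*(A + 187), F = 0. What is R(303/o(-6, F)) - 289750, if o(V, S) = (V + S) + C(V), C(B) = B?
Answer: -2361373/8 ≈ -2.9517e+5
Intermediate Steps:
o(V, S) = S + 2*V (o(V, S) = (V + S) + V = (S + V) + V = S + 2*V)
R(A) = -3 + (17 + 2*A)*(187 + A) (R(A) = -3 + (A + (A + 17))*(A + 187) = -3 + (A + (17 + A))*(187 + A) = -3 + (17 + 2*A)*(187 + A))
R(303/o(-6, F)) - 289750 = (3176 + 2*(303/(0 + 2*(-6)))² + 391*(303/(0 + 2*(-6)))) - 289750 = (3176 + 2*(303/(0 - 12))² + 391*(303/(0 - 12))) - 289750 = (3176 + 2*(303/(-12))² + 391*(303/(-12))) - 289750 = (3176 + 2*(303*(-1/12))² + 391*(303*(-1/12))) - 289750 = (3176 + 2*(-101/4)² + 391*(-101/4)) - 289750 = (3176 + 2*(10201/16) - 39491/4) - 289750 = (3176 + 10201/8 - 39491/4) - 289750 = -43373/8 - 289750 = -2361373/8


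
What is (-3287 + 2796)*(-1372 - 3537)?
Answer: 2410319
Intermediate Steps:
(-3287 + 2796)*(-1372 - 3537) = -491*(-4909) = 2410319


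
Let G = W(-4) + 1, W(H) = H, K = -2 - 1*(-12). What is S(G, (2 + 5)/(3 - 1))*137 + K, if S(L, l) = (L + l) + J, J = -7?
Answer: -1761/2 ≈ -880.50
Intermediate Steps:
K = 10 (K = -2 + 12 = 10)
G = -3 (G = -4 + 1 = -3)
S(L, l) = -7 + L + l (S(L, l) = (L + l) - 7 = -7 + L + l)
S(G, (2 + 5)/(3 - 1))*137 + K = (-7 - 3 + (2 + 5)/(3 - 1))*137 + 10 = (-7 - 3 + 7/2)*137 + 10 = -13/2*137 + 10 = -1781/2 + 10 = -1761/2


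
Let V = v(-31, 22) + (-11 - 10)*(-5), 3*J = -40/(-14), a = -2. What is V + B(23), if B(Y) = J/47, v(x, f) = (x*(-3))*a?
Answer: -79927/987 ≈ -80.980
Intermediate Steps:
v(x, f) = 6*x (v(x, f) = (x*(-3))*(-2) = -3*x*(-2) = 6*x)
J = 20/21 (J = (-40/(-14))/3 = (-40*(-1/14))/3 = (⅓)*(20/7) = 20/21 ≈ 0.95238)
B(Y) = 20/987 (B(Y) = (20/21)/47 = (20/21)*(1/47) = 20/987)
V = -81 (V = 6*(-31) + (-11 - 10)*(-5) = -186 - 21*(-5) = -186 + 105 = -81)
V + B(23) = -81 + 20/987 = -79927/987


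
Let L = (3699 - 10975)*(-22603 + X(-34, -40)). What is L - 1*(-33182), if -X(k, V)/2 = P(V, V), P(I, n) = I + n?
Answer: 163328450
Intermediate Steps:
X(k, V) = -4*V (X(k, V) = -2*(V + V) = -4*V)
L = 163295268 (L = (3699 - 10975)*(-22603 - 4*(-40)) = -7276*(-22603 + 160) = -7276*(-22443) = 163295268)
L - 1*(-33182) = 163295268 - 1*(-33182) = 163295268 + 33182 = 163328450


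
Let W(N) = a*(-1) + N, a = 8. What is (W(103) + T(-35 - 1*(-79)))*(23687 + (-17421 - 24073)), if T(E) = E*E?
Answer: -36166017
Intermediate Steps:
W(N) = -8 + N (W(N) = 8*(-1) + N = -8 + N)
T(E) = E²
(W(103) + T(-35 - 1*(-79)))*(23687 + (-17421 - 24073)) = ((-8 + 103) + (-35 - 1*(-79))²)*(23687 + (-17421 - 24073)) = (95 + (-35 + 79)²)*(23687 - 41494) = (95 + 44²)*(-17807) = (95 + 1936)*(-17807) = 2031*(-17807) = -36166017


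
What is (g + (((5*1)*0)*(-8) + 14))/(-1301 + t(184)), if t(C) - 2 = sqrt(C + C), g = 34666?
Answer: -45049320/1687033 - 138720*sqrt(23)/1687033 ≈ -27.098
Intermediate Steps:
t(C) = 2 + sqrt(2)*sqrt(C) (t(C) = 2 + sqrt(C + C) = 2 + sqrt(2*C) = 2 + sqrt(2)*sqrt(C))
(g + (((5*1)*0)*(-8) + 14))/(-1301 + t(184)) = (34666 + (((5*1)*0)*(-8) + 14))/(-1301 + (2 + sqrt(2)*sqrt(184))) = (34666 + ((5*0)*(-8) + 14))/(-1301 + (2 + sqrt(2)*(2*sqrt(46)))) = (34666 + (0*(-8) + 14))/(-1301 + (2 + 4*sqrt(23))) = (34666 + (0 + 14))/(-1299 + 4*sqrt(23)) = (34666 + 14)/(-1299 + 4*sqrt(23)) = 34680/(-1299 + 4*sqrt(23))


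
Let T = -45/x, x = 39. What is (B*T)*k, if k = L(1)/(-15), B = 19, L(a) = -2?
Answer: -38/13 ≈ -2.9231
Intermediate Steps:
T = -15/13 (T = -45/39 = -45*1/39 = -15/13 ≈ -1.1538)
k = 2/15 (k = -2/(-15) = -2*(-1/15) = 2/15 ≈ 0.13333)
(B*T)*k = (19*(-15/13))*(2/15) = -285/13*2/15 = -38/13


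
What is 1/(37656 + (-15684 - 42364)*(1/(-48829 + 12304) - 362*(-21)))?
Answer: -36525/16116409282952 ≈ -2.2663e-9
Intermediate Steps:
1/(37656 + (-15684 - 42364)*(1/(-48829 + 12304) - 362*(-21))) = 1/(37656 - 58048*(1/(-36525) + 7602)) = 1/(37656 - 58048*(-1/36525 + 7602)) = 1/(37656 - 58048*277663049/36525) = 1/(37656 - 16117784668352/36525) = 1/(-16116409282952/36525) = -36525/16116409282952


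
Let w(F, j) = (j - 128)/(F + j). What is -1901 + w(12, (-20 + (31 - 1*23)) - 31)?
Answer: -58760/31 ≈ -1895.5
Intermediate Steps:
w(F, j) = (-128 + j)/(F + j)
-1901 + w(12, (-20 + (31 - 1*23)) - 31) = -1901 + (-128 + ((-20 + (31 - 1*23)) - 31))/(12 + ((-20 + (31 - 1*23)) - 31)) = -1901 + (-128 + ((-20 + (31 - 23)) - 31))/(12 + ((-20 + (31 - 23)) - 31)) = -1901 + (-128 + ((-20 + 8) - 31))/(12 + ((-20 + 8) - 31)) = -1901 + (-128 + (-12 - 31))/(12 + (-12 - 31)) = -1901 + (-128 - 43)/(12 - 43) = -1901 - 171/(-31) = -1901 - 1/31*(-171) = -1901 + 171/31 = -58760/31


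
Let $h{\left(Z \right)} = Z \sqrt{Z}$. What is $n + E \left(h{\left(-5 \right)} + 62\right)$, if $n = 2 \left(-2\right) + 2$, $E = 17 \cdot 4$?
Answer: $4214 - 340 i \sqrt{5} \approx 4214.0 - 760.26 i$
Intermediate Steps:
$h{\left(Z \right)} = Z^{\frac{3}{2}}$
$E = 68$
$n = -2$ ($n = -4 + 2 = -2$)
$n + E \left(h{\left(-5 \right)} + 62\right) = -2 + 68 \left(\left(-5\right)^{\frac{3}{2}} + 62\right) = -2 + 68 \left(- 5 i \sqrt{5} + 62\right) = -2 + 68 \left(62 - 5 i \sqrt{5}\right) = -2 + \left(4216 - 340 i \sqrt{5}\right) = 4214 - 340 i \sqrt{5}$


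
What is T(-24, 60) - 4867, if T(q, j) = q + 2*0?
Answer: -4891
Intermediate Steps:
T(q, j) = q (T(q, j) = q + 0 = q)
T(-24, 60) - 4867 = -24 - 4867 = -4891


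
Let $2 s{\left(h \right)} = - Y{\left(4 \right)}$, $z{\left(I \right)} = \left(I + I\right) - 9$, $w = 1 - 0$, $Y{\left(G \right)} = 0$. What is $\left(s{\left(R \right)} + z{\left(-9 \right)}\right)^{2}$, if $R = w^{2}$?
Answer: $729$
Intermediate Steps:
$w = 1$ ($w = 1 + 0 = 1$)
$z{\left(I \right)} = -9 + 2 I$ ($z{\left(I \right)} = 2 I - 9 = -9 + 2 I$)
$R = 1$ ($R = 1^{2} = 1$)
$s{\left(h \right)} = 0$ ($s{\left(h \right)} = \frac{\left(-1\right) 0}{2} = \frac{1}{2} \cdot 0 = 0$)
$\left(s{\left(R \right)} + z{\left(-9 \right)}\right)^{2} = \left(0 + \left(-9 + 2 \left(-9\right)\right)\right)^{2} = \left(0 - 27\right)^{2} = \left(-27\right)^{2} = 729$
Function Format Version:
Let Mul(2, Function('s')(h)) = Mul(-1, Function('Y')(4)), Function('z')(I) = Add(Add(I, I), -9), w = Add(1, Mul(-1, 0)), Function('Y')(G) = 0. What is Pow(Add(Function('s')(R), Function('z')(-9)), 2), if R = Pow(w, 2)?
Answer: 729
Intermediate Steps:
w = 1 (w = Add(1, 0) = 1)
Function('z')(I) = Add(-9, Mul(2, I)) (Function('z')(I) = Add(Mul(2, I), -9) = Add(-9, Mul(2, I)))
R = 1 (R = Pow(1, 2) = 1)
Function('s')(h) = 0 (Function('s')(h) = Mul(Rational(1, 2), Mul(-1, 0)) = Mul(Rational(1, 2), 0) = 0)
Pow(Add(Function('s')(R), Function('z')(-9)), 2) = Pow(Add(0, Add(-9, Mul(2, -9))), 2) = Pow(Add(0, Add(-9, -18)), 2) = Pow(Add(0, -27), 2) = Pow(-27, 2) = 729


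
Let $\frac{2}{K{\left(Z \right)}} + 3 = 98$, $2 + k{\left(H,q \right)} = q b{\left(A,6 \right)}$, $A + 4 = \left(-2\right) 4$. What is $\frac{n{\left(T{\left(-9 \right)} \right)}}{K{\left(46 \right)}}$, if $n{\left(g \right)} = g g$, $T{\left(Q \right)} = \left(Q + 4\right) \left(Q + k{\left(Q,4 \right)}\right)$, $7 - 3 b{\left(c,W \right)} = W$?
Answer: $\frac{1997375}{18} \approx 1.1097 \cdot 10^{5}$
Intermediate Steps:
$A = -12$ ($A = -4 - 8 = -12$)
$b{\left(c,W \right)} = \frac{7}{3} - \frac{W}{3}$
$k{\left(H,q \right)} = -2 + \frac{q}{3}$ ($k{\left(H,q \right)} = -2 + q \left(\frac{7}{3} - 2\right) = -2 + q \frac{1}{3} = -2 + \frac{q}{3}$)
$T{\left(Q \right)} = \left(4 + Q\right) \left(- \frac{2}{3} + Q\right)$ ($T{\left(Q \right)} = \left(Q + 4\right) \left(Q + \left(-2 + \frac{1}{3} \cdot 4\right)\right) = \left(4 + Q\right) \left(Q + \left(-2 + \frac{4}{3}\right)\right) = \left(4 + Q\right) \left(Q - \frac{2}{3}\right) = \left(4 + Q\right) \left(- \frac{2}{3} + Q\right)$)
$K{\left(Z \right)} = \frac{2}{95}$ ($K{\left(Z \right)} = \frac{2}{-3 + 98} = \frac{2}{95}$)
$n{\left(g \right)} = g^{2}$
$\frac{n{\left(T{\left(-9 \right)} \right)}}{K{\left(46 \right)}} = \frac{\left(- \frac{8}{3} + \left(-9\right)^{2} + \frac{10}{3} \left(-9\right)\right)^{2}}{\frac{2}{95}} = \left(- \frac{8}{3} + 81 - 30\right)^{2} \cdot \frac{95}{2} = \left(\frac{145}{3}\right)^{2} \cdot \frac{95}{2} = \frac{21025}{9} \cdot \frac{95}{2} = \frac{1997375}{18}$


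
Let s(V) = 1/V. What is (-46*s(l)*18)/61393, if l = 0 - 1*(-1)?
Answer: -828/61393 ≈ -0.013487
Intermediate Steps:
l = 1 (l = 0 + 1 = 1)
(-46*s(l)*18)/61393 = (-46/1*18)/61393 = (-46*1*18)*(1/61393) = -46*18*(1/61393) = -828*1/61393 = -828/61393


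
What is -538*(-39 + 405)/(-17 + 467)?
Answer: -32818/75 ≈ -437.57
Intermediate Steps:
-538*(-39 + 405)/(-17 + 467) = -538/(450/366) = -538/(450*(1/366)) = -538/75/61 = -538*61/75 = -32818/75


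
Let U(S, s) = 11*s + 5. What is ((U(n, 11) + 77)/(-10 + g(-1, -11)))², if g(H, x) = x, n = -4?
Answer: 841/9 ≈ 93.444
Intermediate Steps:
U(S, s) = 5 + 11*s
((U(n, 11) + 77)/(-10 + g(-1, -11)))² = (((5 + 11*11) + 77)/(-10 - 11))² = (((5 + 121) + 77)/(-21))² = ((126 + 77)*(-1/21))² = (203*(-1/21))² = (-29/3)² = 841/9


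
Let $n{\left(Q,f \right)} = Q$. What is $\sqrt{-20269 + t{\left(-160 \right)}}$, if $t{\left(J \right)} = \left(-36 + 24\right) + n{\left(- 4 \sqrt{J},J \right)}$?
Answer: $\sqrt{-20281 - 16 i \sqrt{10}} \approx 0.178 - 142.41 i$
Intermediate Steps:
$t{\left(J \right)} = -12 - 4 \sqrt{J}$ ($t{\left(J \right)} = \left(-36 + 24\right) - 4 \sqrt{J} = -12 - 4 \sqrt{J}$)
$\sqrt{-20269 + t{\left(-160 \right)}} = \sqrt{-20269 - \left(12 + 4 \sqrt{-160}\right)} = \sqrt{-20269 - \left(12 + 4 \cdot 4 i \sqrt{10}\right)} = \sqrt{-20269 - \left(12 + 16 i \sqrt{10}\right)} = \sqrt{-20281 - 16 i \sqrt{10}}$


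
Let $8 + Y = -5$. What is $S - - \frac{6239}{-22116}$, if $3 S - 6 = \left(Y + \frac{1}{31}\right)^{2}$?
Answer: $\frac{1227855961}{21253476} \approx 57.772$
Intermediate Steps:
$Y = -13$ ($Y = -8 - 5 = -13$)
$S = \frac{55790}{961}$ ($S = 2 + \frac{\left(-13 + \frac{1}{31}\right)^{2}}{3} = 2 + \frac{\left(- \frac{402}{31}\right)^{2}}{3} = 2 + \frac{1}{3} \cdot \frac{161604}{961} = 2 + \frac{53868}{961} = \frac{55790}{961} \approx 58.054$)
$S - - \frac{6239}{-22116} = \frac{55790}{961} - - \frac{6239}{-22116} = \frac{55790}{961} - - \frac{6239 \left(-1\right)}{22116} = \frac{55790}{961} - \left(-1\right) \left(- \frac{6239}{22116}\right) = \frac{55790}{961} - \frac{6239}{22116} = \frac{1227855961}{21253476}$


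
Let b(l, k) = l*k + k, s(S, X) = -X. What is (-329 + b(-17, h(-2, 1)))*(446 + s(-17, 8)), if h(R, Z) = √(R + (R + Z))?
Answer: -144102 - 7008*I*√3 ≈ -1.441e+5 - 12138.0*I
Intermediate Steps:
h(R, Z) = √(Z + 2*R)
b(l, k) = k + k*l (b(l, k) = k*l + k = k + k*l)
(-329 + b(-17, h(-2, 1)))*(446 + s(-17, 8)) = (-329 + √(1 + 2*(-2))*(1 - 17))*(446 - 1*8) = (-329 + √(1 - 4)*(-16))*(446 - 8) = (-329 + √(-3)*(-16))*438 = (-329 + (I*√3)*(-16))*438 = (-329 - 16*I*√3)*438 = -144102 - 7008*I*√3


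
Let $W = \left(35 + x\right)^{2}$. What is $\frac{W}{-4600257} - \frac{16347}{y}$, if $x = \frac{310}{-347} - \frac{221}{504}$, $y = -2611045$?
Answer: $\frac{2209539540772002876971}{367380815663921892759360} \approx 0.0060143$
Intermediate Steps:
$x = - \frac{232927}{174888}$ ($x = 310 \left(- \frac{1}{347}\right) - \frac{221}{504} = - \frac{310}{347} - \frac{221}{504} = - \frac{232927}{174888} \approx -1.3319$)
$W = \frac{34670345751409}{30585812544}$ ($W = \left(35 - \frac{232927}{174888}\right)^{2} = \left(\frac{5888153}{174888}\right)^{2} = \frac{34670345751409}{30585812544} \approx 1133.5$)
$\frac{W}{-4600257} - \frac{16347}{y} = \frac{34670345751409}{30585812544 \left(-4600257\right)} - \frac{16347}{-2611045} = \frac{34670345751409}{30585812544} \left(- \frac{1}{4600257}\right) - - \frac{16347}{2611045} = - \frac{34670345751409}{140702598256223808} + \frac{16347}{2611045} = \frac{2209539540772002876971}{367380815663921892759360}$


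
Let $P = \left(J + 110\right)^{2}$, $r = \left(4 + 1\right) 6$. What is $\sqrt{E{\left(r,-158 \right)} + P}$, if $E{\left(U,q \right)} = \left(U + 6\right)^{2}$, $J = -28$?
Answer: $2 \sqrt{2005} \approx 89.554$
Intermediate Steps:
$r = 30$ ($r = 5 \cdot 6 = 30$)
$P = 6724$ ($P = \left(-28 + 110\right)^{2} = 82^{2} = 6724$)
$E{\left(U,q \right)} = \left(6 + U\right)^{2}$
$\sqrt{E{\left(r,-158 \right)} + P} = \sqrt{\left(6 + 30\right)^{2} + 6724} = \sqrt{36^{2} + 6724} = \sqrt{1296 + 6724} = \sqrt{8020} = 2 \sqrt{2005}$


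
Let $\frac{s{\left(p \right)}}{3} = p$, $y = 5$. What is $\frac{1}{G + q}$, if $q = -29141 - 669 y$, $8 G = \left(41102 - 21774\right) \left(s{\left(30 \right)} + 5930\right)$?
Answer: $\frac{1}{14511834} \approx 6.8909 \cdot 10^{-8}$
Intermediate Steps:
$s{\left(p \right)} = 3 p$
$G = 14544320$ ($G = \frac{\left(41102 - 21774\right) \left(3 \cdot 30 + 5930\right)}{8} = \frac{\left(41102 - 21774\right) \left(90 + 5930\right)}{8} = \frac{19328 \cdot 6020}{8} = \frac{1}{8} \cdot 116354560 = 14544320$)
$q = -32486$ ($q = -29141 - 3345 = -32486$)
$\frac{1}{G + q} = \frac{1}{14544320 - 32486} = \frac{1}{14511834}$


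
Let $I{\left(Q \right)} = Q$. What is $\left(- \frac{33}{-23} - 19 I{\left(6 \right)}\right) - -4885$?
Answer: $\frac{109766}{23} \approx 4772.4$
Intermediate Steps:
$\left(- \frac{33}{-23} - 19 I{\left(6 \right)}\right) - -4885 = \left(- \frac{33}{-23} - 114\right) - -4885 = \left(\left(-33\right) \left(- \frac{1}{23}\right) - 114\right) + 4885 = \left(\frac{33}{23} - 114\right) + 4885 = - \frac{2589}{23} + 4885 = \frac{109766}{23}$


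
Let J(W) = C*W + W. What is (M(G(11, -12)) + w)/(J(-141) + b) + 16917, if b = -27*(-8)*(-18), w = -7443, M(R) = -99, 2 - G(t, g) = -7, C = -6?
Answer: 17951451/1061 ≈ 16919.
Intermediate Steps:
G(t, g) = 9 (G(t, g) = 2 - 1*(-7) = 2 + 7 = 9)
b = -3888 (b = 216*(-18) = -3888)
J(W) = -5*W (J(W) = -6*W + W = -5*W)
(M(G(11, -12)) + w)/(J(-141) + b) + 16917 = (-99 - 7443)/(-5*(-141) - 3888) + 16917 = -7542/(705 - 3888) + 16917 = -7542/(-3183) + 16917 = -7542*(-1/3183) + 16917 = 2514/1061 + 16917 = 17951451/1061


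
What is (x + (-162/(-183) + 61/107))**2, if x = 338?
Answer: 4908994140625/42601729 ≈ 1.1523e+5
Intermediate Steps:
(x + (-162/(-183) + 61/107))**2 = (338 + (-162/(-183) + 61/107))**2 = (338 + (-162*(-1/183) + 61*(1/107)))**2 = (338 + (54/61 + 61/107))**2 = (338 + 9499/6527)**2 = (2215625/6527)**2 = 4908994140625/42601729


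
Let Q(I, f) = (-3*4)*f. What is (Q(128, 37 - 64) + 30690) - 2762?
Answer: 28252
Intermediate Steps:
Q(I, f) = -12*f
(Q(128, 37 - 64) + 30690) - 2762 = (-12*(37 - 64) + 30690) - 2762 = (-12*(-27) + 30690) - 2762 = (324 + 30690) - 2762 = 31014 - 2762 = 28252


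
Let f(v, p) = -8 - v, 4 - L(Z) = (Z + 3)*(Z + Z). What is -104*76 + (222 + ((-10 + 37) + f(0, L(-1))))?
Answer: -7663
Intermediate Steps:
L(Z) = 4 - 2*Z*(3 + Z) (L(Z) = 4 - (Z + 3)*(Z + Z) = 4 - (3 + Z)*2*Z = 4 - 2*Z*(3 + Z))
-104*76 + (222 + ((-10 + 37) + f(0, L(-1)))) = -104*76 + (222 + ((-10 + 37) + (-8 - 1*0))) = -7904 + (222 + (27 + (-8 + 0))) = -7904 + (222 + (27 - 8)) = -7904 + (222 + 19) = -7904 + 241 = -7663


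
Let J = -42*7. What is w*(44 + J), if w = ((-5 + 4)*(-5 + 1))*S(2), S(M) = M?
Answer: -2000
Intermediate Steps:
J = -294
w = 8 (w = ((-5 + 4)*(-5 + 1))*2 = -1*(-4)*2 = 4*2 = 8)
w*(44 + J) = 8*(44 - 294) = 8*(-250) = -2000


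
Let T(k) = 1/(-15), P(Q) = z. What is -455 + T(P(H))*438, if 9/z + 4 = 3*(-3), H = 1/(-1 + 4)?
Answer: -2421/5 ≈ -484.20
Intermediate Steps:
H = 1/3 ≈ 0.33333
z = -9/13 (z = 9/(-4 + 3*(-3)) = 9/(-4 - 9) = 9/(-13) = 9*(-1/13) = -9/13 ≈ -0.69231)
P(Q) = -9/13
T(k) = -1/15
-455 + T(P(H))*438 = -455 - 1/15*438 = -455 - 146/5 = -2421/5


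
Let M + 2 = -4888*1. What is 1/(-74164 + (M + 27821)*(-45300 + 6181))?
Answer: -1/897111953 ≈ -1.1147e-9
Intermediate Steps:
M = -4890 (M = -2 - 4888*1 = -2 - 4888 = -4890)
1/(-74164 + (M + 27821)*(-45300 + 6181)) = 1/(-74164 + (-4890 + 27821)*(-45300 + 6181)) = 1/(-74164 + 22931*(-39119)) = 1/(-74164 - 897037789) = 1/(-897111953) = -1/897111953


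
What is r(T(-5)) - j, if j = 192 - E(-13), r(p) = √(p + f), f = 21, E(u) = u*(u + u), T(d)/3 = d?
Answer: 146 + √6 ≈ 148.45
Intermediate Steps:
T(d) = 3*d
E(u) = 2*u² (E(u) = u*(2*u) = 2*u²)
r(p) = √(21 + p) (r(p) = √(p + 21) = √(21 + p))
j = -146 (j = 192 - 2*(-13)² = 192 - 2*169 = 192 - 1*338 = 192 - 338 = -146)
r(T(-5)) - j = √(21 + 3*(-5)) - 1*(-146) = √(21 - 15) + 146 = √6 + 146 = 146 + √6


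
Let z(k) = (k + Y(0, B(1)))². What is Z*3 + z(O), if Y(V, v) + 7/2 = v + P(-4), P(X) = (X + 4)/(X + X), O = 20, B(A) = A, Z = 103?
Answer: 2461/4 ≈ 615.25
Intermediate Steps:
P(X) = (4 + X)/(2*X) (P(X) = (4 + X)/((2*X)) = (4 + X)*(1/(2*X)) = (4 + X)/(2*X))
Y(V, v) = -7/2 + v (Y(V, v) = -7/2 + (v + (½)*(4 - 4)/(-4)) = -7/2 + (v + (½)*(-¼)*0) = -7/2 + (v + 0) = -7/2 + v)
z(k) = (-5/2 + k)² (z(k) = (k + (-7/2 + 1))² = (k - 5/2)² = (-5/2 + k)²)
Z*3 + z(O) = 103*3 + (-5 + 2*20)²/4 = 309 + (-5 + 40)²/4 = 309 + (¼)*35² = 309 + (¼)*1225 = 309 + 1225/4 = 2461/4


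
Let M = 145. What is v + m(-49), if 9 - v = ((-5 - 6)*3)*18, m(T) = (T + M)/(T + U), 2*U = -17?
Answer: 69153/115 ≈ 601.33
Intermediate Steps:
U = -17/2 (U = (½)*(-17) = -17/2 ≈ -8.5000)
m(T) = (145 + T)/(-17/2 + T) (m(T) = (T + 145)/(T - 17/2) = (145 + T)/(-17/2 + T))
v = 603 (v = 9 - (-5 - 6)*3*18 = 9 - (-11*3)*18 = 9 - (-33)*18 = 9 - 1*(-594) = 9 + 594 = 603)
v + m(-49) = 603 + 2*(145 - 49)/(-17 + 2*(-49)) = 603 + 2*96/(-17 - 98) = 603 + 2*96/(-115) = 603 + 2*(-1/115)*96 = 603 - 192/115 = 69153/115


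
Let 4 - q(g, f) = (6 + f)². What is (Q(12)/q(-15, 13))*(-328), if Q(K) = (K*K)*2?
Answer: 31488/119 ≈ 264.60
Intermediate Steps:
q(g, f) = 4 - (6 + f)²
Q(K) = 2*K² (Q(K) = K²*2 = 2*K²)
(Q(12)/q(-15, 13))*(-328) = ((2*12²)/(4 - (6 + 13)²))*(-328) = ((2*144)/(4 - 1*19²))*(-328) = (288/(4 - 1*361))*(-328) = (288/(4 - 361))*(-328) = (288/(-357))*(-328) = (288*(-1/357))*(-328) = -96/119*(-328) = 31488/119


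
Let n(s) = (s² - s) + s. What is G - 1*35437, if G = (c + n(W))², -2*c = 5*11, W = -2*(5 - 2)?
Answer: -141459/4 ≈ -35365.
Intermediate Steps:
W = -6 (W = -2*3 = -6)
n(s) = s²
c = -55/2 (c = -5*11/2 = -½*55 = -55/2 ≈ -27.500)
G = 289/4 (G = (-55/2 + (-6)²)² = (-55/2 + 36)² = (17/2)² = 289/4 ≈ 72.250)
G - 1*35437 = 289/4 - 1*35437 = 289/4 - 35437 = -141459/4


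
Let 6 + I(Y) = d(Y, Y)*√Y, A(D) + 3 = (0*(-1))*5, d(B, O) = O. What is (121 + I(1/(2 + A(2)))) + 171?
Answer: 286 - I ≈ 286.0 - 1.0*I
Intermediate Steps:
A(D) = -3 (A(D) = -3 + (0*(-1))*5 = -3 + 0*5 = -3 + 0 = -3)
I(Y) = -6 + Y^(3/2) (I(Y) = -6 + Y*√Y = -6 + Y^(3/2))
(121 + I(1/(2 + A(2)))) + 171 = (121 + (-6 + (1/(2 - 3))^(3/2))) + 171 = (121 + (-6 + (1/(-1))^(3/2))) + 171 = (121 + (-6 + (-1)^(3/2))) + 171 = (121 + (-6 - I)) + 171 = (115 - I) + 171 = 286 - I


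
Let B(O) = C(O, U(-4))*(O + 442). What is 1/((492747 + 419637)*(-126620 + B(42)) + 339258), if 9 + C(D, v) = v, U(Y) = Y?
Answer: -1/121266442950 ≈ -8.2463e-12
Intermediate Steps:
C(D, v) = -9 + v
B(O) = -5746 - 13*O (B(O) = (-9 - 4)*(O + 442) = -13*(442 + O) = -5746 - 13*O)
1/((492747 + 419637)*(-126620 + B(42)) + 339258) = 1/((492747 + 419637)*(-126620 + (-5746 - 13*42)) + 339258) = 1/(912384*(-126620 + (-5746 - 546)) + 339258) = 1/(912384*(-126620 - 6292) + 339258) = 1/(912384*(-132912) + 339258) = 1/(-121266782208 + 339258) = 1/(-121266442950) = -1/121266442950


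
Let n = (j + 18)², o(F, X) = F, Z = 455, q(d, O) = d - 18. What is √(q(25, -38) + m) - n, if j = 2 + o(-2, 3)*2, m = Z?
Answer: -256 + √462 ≈ -234.51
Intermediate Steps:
q(d, O) = -18 + d
m = 455
j = -2 (j = 2 - 2*2 = 2 - 4 = -2)
n = 256 (n = (-2 + 18)² = 16² = 256)
√(q(25, -38) + m) - n = √((-18 + 25) + 455) - 1*256 = √(7 + 455) - 256 = √462 - 256 = -256 + √462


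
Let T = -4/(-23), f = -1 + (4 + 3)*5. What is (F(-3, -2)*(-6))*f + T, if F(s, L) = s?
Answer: 14080/23 ≈ 612.17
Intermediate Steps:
f = 34 (f = -1 + 7*5 = -1 + 35 = 34)
T = 4/23 (T = -4*(-1/23) = 4/23 ≈ 0.17391)
(F(-3, -2)*(-6))*f + T = -3*(-6)*34 + 4/23 = 18*34 + 4/23 = 612 + 4/23 = 14080/23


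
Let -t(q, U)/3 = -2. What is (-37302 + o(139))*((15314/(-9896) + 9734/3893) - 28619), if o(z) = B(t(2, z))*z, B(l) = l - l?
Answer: 10281493635284235/9631282 ≈ 1.0675e+9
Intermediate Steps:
t(q, U) = 6 (t(q, U) = -3*(-2) = 6)
B(l) = 0
o(z) = 0 (o(z) = 0*z = 0)
(-37302 + o(139))*((15314/(-9896) + 9734/3893) - 28619) = (-37302 + 0)*((15314/(-9896) + 9734/3893) - 28619) = -37302*((15314*(-1/9896) + 9734*(1/3893)) - 28619) = -37302*((-7657/4948 + 9734/3893) - 28619) = -37302*(18355131/19262564 - 28619) = -37302*(-551256963985/19262564) = 10281493635284235/9631282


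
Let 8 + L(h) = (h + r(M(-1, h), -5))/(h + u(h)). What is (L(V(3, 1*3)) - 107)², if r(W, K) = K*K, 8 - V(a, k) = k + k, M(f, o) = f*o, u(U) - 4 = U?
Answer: 797449/64 ≈ 12460.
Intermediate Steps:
u(U) = 4 + U
V(a, k) = 8 - 2*k (V(a, k) = 8 - (k + k) = 8 - 2*k)
r(W, K) = K²
L(h) = -8 + (25 + h)/(4 + 2*h) (L(h) = -8 + (h + (-5)²)/(h + (4 + h)) = -8 + (h + 25)/(4 + 2*h) = -8 + (25 + h)/(4 + 2*h))
(L(V(3, 1*3)) - 107)² = ((-7 - 15*(8 - 2*3))/(2*(2 + (8 - 2*3))) - 107)² = ((-7 - 15*(8 - 6))/(2*(2 + (8 - 6))) - 107)² = ((-7 - 15*2)/(2*(2 + 2)) - 107)² = ((½)*(-7 - 30)/4 - 107)² = ((½)*(¼)*(-37) - 107)² = (-37/8 - 107)² = (-893/8)² = 797449/64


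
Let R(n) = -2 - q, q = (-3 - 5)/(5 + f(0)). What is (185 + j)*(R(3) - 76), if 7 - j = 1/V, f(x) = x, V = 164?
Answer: -6014017/410 ≈ -14668.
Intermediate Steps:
q = -8/5 (q = (-3 - 5)/(5 + 0) = -8/5 ≈ -1.6000)
R(n) = -⅖ (R(n) = -2 - 1*(-8/5) = -2 + 8/5 = -⅖)
j = 1147/164 (j = 7 - 1/164 = 1147/164 ≈ 6.9939)
(185 + j)*(R(3) - 76) = (185 + 1147/164)*(-⅖ - 76) = (31487/164)*(-382/5) = -6014017/410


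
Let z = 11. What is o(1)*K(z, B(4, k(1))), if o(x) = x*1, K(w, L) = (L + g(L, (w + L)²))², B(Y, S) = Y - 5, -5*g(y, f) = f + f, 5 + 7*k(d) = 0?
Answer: 1681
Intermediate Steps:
k(d) = -5/7 (k(d) = -5/7 + (⅐)*0 = -5/7 + 0 = -5/7)
g(y, f) = -2*f/5 (g(y, f) = -(f + f)/5 = -2*f/5)
B(Y, S) = -5 + Y
K(w, L) = (L - 2*(L + w)²/5)² (K(w, L) = (L - 2*(w + L)²/5)² = (L - 2*(L + w)²/5)²)
o(x) = x
o(1)*K(z, B(4, k(1))) = 1*((-2*((-5 + 4) + 11)² + 5*(-5 + 4))²/25) = 1*((-2*(-1 + 11)² + 5*(-1))²/25) = 1*((-2*10² - 5)²/25) = 1*((-2*100 - 5)²/25) = 1*((-200 - 5)²/25) = 1*((1/25)*(-205)²) = 1*((1/25)*42025) = 1*1681 = 1681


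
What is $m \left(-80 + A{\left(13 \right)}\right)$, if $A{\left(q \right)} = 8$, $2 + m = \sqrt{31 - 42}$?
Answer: $144 - 72 i \sqrt{11} \approx 144.0 - 238.8 i$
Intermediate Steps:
$m = -2 + i \sqrt{11}$ ($m = -2 + \sqrt{31 - 42} = -2 + \sqrt{-11} = -2 + i \sqrt{11} \approx -2.0 + 3.3166 i$)
$m \left(-80 + A{\left(13 \right)}\right) = \left(-2 + i \sqrt{11}\right) \left(-80 + 8\right) = \left(-2 + i \sqrt{11}\right) \left(-72\right) = 144 - 72 i \sqrt{11}$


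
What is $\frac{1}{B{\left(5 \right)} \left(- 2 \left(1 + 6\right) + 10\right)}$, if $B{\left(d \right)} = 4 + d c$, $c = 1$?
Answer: $- \frac{1}{36} \approx -0.027778$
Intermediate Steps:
$B{\left(d \right)} = 4 + d$ ($B{\left(d \right)} = 4 + d 1 = 4 + d$)
$\frac{1}{B{\left(5 \right)} \left(- 2 \left(1 + 6\right) + 10\right)} = \frac{1}{\left(4 + 5\right) \left(- 2 \left(1 + 6\right) + 10\right)} = \frac{1}{9 \left(\left(-2\right) 7 + 10\right)} = \frac{1}{9 \left(-14 + 10\right)} = \frac{1}{9 \left(-4\right)} = \frac{1}{-36} = - \frac{1}{36}$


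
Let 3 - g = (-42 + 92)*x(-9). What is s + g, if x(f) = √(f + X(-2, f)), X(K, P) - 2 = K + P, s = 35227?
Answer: 35230 - 150*I*√2 ≈ 35230.0 - 212.13*I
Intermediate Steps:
X(K, P) = 2 + K + P (X(K, P) = 2 + (K + P) = 2 + K + P)
x(f) = √2*√f (x(f) = √(f + (2 - 2 + f)) = √(f + f) = √(2*f) = √2*√f)
g = 3 - 150*I*√2 (g = 3 - (-42 + 92)*√2*√(-9) = 3 - 50*√2*(3*I) = 3 - 50*3*I*√2 = 3 - 150*I*√2 ≈ 3.0 - 212.13*I)
s + g = 35227 + (3 - 150*I*√2) = 35230 - 150*I*√2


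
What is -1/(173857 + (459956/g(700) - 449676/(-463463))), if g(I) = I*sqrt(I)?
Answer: -2334021000825326312500/405788145449174559988919157 + 126017355841627250*sqrt(7)/405788145449174559988919157 ≈ -5.7510e-6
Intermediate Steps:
g(I) = I**(3/2)
-1/(173857 + (459956/g(700) - 449676/(-463463))) = -1/(173857 + (459956/(700**(3/2)) - 449676/(-463463))) = -1/(173857 + (459956/((7000*sqrt(7))) - 449676*(-1/463463))) = -1/(173857 + (459956*(sqrt(7)/49000) + 449676/463463)) = -1/(173857 + (16427*sqrt(7)/1750 + 449676/463463)) = -1/(173857 + (449676/463463 + 16427*sqrt(7)/1750)) = -1/(80576736467/463463 + 16427*sqrt(7)/1750)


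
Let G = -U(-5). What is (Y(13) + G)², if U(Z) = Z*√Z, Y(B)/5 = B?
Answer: 4100 + 650*I*√5 ≈ 4100.0 + 1453.4*I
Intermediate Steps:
Y(B) = 5*B
U(Z) = Z^(3/2)
G = 5*I*√5 (G = -(-5)^(3/2) = -(-5)*I*√5 = 5*I*√5 ≈ 11.18*I)
(Y(13) + G)² = (5*13 + 5*I*√5)² = (65 + 5*I*√5)²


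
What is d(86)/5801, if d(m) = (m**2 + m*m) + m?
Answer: 14878/5801 ≈ 2.5647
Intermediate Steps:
d(m) = m + 2*m**2 (d(m) = (m**2 + m**2) + m = 2*m**2 + m = m + 2*m**2)
d(86)/5801 = (86*(1 + 2*86))/5801 = (86*(1 + 172))*(1/5801) = (86*173)*(1/5801) = 14878*(1/5801) = 14878/5801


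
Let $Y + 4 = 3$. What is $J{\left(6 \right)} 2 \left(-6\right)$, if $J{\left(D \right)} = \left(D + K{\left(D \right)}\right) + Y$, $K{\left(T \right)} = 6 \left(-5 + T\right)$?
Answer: $-132$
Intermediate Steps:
$Y = -1$ ($Y = -4 + 3 = -1$)
$K{\left(T \right)} = -30 + 6 T$
$J{\left(D \right)} = -31 + 7 D$ ($J{\left(D \right)} = \left(D + \left(-30 + 6 D\right)\right) - 1 = \left(-30 + 7 D\right) - 1 = -31 + 7 D$)
$J{\left(6 \right)} 2 \left(-6\right) = \left(-31 + 7 \cdot 6\right) 2 \left(-6\right) = \left(-31 + 42\right) 2 \left(-6\right) = 11 \cdot 2 \left(-6\right) = 22 \left(-6\right) = -132$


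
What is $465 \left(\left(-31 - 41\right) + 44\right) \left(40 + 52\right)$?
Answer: $-1197840$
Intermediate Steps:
$465 \left(\left(-31 - 41\right) + 44\right) \left(40 + 52\right) = 465 \left(\left(-31 - 41\right) + 44\right) 92 = 465 \left(-72 + 44\right) 92 = 465 \left(\left(-28\right) 92\right) = 465 \left(-2576\right) = -1197840$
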